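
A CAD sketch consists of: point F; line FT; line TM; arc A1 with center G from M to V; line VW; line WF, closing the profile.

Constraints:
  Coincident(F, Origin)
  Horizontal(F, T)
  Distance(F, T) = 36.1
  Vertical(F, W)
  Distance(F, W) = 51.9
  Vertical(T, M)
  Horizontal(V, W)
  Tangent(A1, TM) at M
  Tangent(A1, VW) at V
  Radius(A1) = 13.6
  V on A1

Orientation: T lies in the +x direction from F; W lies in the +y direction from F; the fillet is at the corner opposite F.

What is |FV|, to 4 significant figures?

56.57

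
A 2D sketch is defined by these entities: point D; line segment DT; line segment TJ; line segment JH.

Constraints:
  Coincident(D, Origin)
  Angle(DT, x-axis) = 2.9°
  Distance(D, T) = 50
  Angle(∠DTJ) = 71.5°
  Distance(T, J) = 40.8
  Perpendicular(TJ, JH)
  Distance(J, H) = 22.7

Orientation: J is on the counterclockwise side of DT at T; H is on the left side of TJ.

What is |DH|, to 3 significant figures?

35.1

D is at the origin; DT runs at 2.9° with length 50.0, so T = 50.0·(cos 2.9°, sin 2.9°) = (49.9, 2.53). ∠DTJ = 71.5°, so TJ runs at 2.9° + (180° − 71.5°) = 111° from the x-axis; with |TJ| = 40.8, J = T + 40.8·(cos 111°, sin 111°) = (35.0, 40.5). The perpendicularity gives JH at right angles to TJ; with |JH| = 22.7 on the left of TJ, H = J + 22.7·(-0.931, -0.365) = (13.9, 32.2). Then |DH| = |H − D| = 35.1.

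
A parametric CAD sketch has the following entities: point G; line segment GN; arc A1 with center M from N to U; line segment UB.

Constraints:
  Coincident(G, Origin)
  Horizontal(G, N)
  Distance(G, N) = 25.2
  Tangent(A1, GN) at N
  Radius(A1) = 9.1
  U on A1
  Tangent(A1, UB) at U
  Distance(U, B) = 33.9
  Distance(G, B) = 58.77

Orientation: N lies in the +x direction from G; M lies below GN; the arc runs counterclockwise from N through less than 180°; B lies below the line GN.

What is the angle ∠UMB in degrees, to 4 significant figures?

74.97°

Checks: |MU| = 9.100 ✓; ∠(MU, UB) = 90.00° ✓; |UB| = 33.90 ✓; |GB| = 58.77 ✓.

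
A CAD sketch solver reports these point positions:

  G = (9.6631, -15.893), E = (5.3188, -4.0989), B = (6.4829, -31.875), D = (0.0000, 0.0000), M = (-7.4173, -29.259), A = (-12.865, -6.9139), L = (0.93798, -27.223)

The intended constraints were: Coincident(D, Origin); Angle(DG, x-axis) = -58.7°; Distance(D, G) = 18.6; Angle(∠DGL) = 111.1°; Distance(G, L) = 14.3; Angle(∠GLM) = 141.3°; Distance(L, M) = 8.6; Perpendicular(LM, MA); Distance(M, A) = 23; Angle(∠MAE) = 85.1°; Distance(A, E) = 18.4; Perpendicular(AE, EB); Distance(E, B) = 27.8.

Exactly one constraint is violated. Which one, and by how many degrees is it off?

Perpendicular(AE, EB) — off by 6.40°.

D = (0.00, 0.00) ✓; DG at -58.70° ✓; |DG| = 18.60 ✓; ∠DGL = 111.1° ✓; |GL| = 14.30 ✓; ∠GLM = 141.3° ✓; |LM| = 8.600 ✓; ∠(LM, MA) = 89.99° ✓; |MA| = 23.00 ✓; ∠MAE = 85.10° ✓; |AE| = 18.40 ✓; ∠(AE, EB) = 96.40° ✗; |EB| = 27.80 ✓.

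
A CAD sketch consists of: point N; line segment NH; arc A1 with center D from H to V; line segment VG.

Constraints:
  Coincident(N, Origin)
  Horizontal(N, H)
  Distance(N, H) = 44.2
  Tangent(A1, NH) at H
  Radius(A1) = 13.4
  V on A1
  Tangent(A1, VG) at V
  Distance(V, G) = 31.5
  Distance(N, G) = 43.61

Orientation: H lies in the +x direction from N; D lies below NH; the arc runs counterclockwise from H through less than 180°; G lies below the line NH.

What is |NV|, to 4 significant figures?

32.82

N is at the origin; N and H share the same y with |NH| = 44.2 and H on the +x side, so H = (44.20, 0.000). The tangent condition forces DH to be normal to NH, so D = H + (0, -13.4) = (44.20, -13.40). Since DV ⟂ VG (tangency), |DG| = √(13.4² + 31.5²) = 34.23 regardless of where V sits on A1. So G lies on both circle(N, 43.61) and circle(D, 34.23); the below-NH intersection is G = (20.76, -38.35). V is the foot of the tangent from G: V = (31.62, -8.781).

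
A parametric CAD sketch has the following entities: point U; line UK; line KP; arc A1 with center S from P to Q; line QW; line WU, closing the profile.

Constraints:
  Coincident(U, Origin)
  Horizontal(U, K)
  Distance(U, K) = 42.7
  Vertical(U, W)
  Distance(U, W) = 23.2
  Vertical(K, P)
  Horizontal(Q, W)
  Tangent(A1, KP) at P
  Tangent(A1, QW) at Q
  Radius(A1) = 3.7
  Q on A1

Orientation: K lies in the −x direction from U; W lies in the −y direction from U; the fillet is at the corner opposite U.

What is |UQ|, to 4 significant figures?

45.38

U is at the origin; UK is horizontal with |UK| = 42.7 and K on the −x side, so K = (-42.70, 0.000). U and W share the same x with |UW| = 23.2 and W on the −y side, so W = (0.000, -23.20). The virtual corner opposite U is at (-42.70, -23.20). The tangent condition forces SP to be normal to KP and A1 meets QW tangentially, so SQ is at right angles to QW, with radius 3.7, so the center S sits 3.7 in from both sides at S = (-39.00, -19.50). That places the tangent points at P = (-42.70, -19.50) on KP and Q = (-39.00, -23.20) on QW. Then |UQ| = |Q − U| = 45.38.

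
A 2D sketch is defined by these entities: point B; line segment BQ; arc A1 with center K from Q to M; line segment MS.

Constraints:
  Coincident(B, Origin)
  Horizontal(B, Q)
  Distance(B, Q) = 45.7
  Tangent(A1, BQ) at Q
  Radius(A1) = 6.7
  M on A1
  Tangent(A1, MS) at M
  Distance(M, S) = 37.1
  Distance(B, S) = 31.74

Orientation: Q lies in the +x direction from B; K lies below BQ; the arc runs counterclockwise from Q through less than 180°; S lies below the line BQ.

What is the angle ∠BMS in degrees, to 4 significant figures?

47.62°

B is at the origin; BQ is horizontal with |BQ| = 45.7 and Q on the +x side, so Q = (45.70, 0.000). The tangent condition forces KQ to be normal to BQ, so K = Q + (0, -6.7) = (45.70, -6.700). Since KM ⟂ MS (tangency), |KS| = √(6.7² + 37.1²) = 37.70 regardless of where M sits on A1. So S lies on both circle(B, 31.74) and circle(K, 37.70); the below-BQ intersection is S = (14.69, -28.14). M is the foot of the tangent from S: M = (40.97, -1.953).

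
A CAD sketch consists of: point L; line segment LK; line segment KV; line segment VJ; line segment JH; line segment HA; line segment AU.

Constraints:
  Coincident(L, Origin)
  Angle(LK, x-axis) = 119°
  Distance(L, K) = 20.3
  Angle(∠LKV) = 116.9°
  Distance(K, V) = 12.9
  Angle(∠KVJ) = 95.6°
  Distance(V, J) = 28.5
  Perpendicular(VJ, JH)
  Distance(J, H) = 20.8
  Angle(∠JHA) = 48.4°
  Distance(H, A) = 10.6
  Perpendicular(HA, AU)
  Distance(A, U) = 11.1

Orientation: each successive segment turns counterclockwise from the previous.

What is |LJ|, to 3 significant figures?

26.9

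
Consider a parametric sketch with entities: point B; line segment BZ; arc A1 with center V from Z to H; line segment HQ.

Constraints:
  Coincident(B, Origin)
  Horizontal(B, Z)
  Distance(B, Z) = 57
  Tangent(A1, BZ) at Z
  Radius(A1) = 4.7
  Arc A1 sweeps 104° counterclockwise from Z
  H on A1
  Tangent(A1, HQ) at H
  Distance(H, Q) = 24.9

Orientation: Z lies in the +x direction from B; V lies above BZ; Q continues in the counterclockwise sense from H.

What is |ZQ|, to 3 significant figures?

30.0

B is at the origin; B and Z share the same y with |BZ| = 57.0 and Z on the +x side, so Z = (57.0, 0.00). Since A1 is tangent to BZ there, VZ ⟂ BZ, so V = Z + (0, 4.7) = (57.0, 4.70). On A1, Z sits at bearing -90° from V; a 104° counterclockwise sweep puts H at bearing 14°, so H = V + 4.7·(cos 14°, sin 14°) = (61.6, 5.84). Tangency of A1 to HQ means the radius VH is perpendicular to HQ, so HQ runs along (−sin 14°, cos 14°); with |HQ| = 24.9, Q = (55.5, 30.0). Then |ZQ| = |Q − Z| = 30.0.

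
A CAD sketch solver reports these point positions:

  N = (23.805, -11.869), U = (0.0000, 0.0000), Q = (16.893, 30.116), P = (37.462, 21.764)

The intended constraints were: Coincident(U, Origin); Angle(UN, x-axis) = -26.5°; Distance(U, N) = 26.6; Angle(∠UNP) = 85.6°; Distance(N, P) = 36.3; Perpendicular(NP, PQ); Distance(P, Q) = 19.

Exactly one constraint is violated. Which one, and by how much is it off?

Distance(P, Q) = 19 — off by 3.20.

U = (0.00, 0.00) ✓; UN at -26.50° ✓; |UN| = 26.60 ✓; ∠UNP = 85.60° ✓; |NP| = 36.30 ✓; ∠(NP, PQ) = 90.00° ✓; |PQ| = 22.20 ✗.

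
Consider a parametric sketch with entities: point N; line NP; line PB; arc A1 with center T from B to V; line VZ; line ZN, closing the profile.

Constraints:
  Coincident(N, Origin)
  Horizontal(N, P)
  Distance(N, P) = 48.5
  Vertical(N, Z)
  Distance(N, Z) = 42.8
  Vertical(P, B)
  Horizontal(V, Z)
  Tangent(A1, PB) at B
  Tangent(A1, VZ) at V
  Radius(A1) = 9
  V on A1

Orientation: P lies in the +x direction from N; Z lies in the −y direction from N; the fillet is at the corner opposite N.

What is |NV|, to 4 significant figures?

58.24

N is at the origin; N and P share the same y with |NP| = 48.5 and P on the +x side, so P = (48.50, 0.000). NZ is vertical with |NZ| = 42.8 and Z on the −y side, so Z = (0.000, -42.80). The virtual corner opposite N is at (48.50, -42.80). A1 meets PB tangentially, so TB is at right angles to PB and tangency of A1 to VZ means the radius TV is perpendicular to VZ, with radius 9.0, so the center T sits 9.0 in from both sides at T = (39.50, -33.80). That places the tangent points at B = (48.50, -33.80) on PB and V = (39.50, -42.80) on VZ. Then |NV| = |V − N| = 58.24.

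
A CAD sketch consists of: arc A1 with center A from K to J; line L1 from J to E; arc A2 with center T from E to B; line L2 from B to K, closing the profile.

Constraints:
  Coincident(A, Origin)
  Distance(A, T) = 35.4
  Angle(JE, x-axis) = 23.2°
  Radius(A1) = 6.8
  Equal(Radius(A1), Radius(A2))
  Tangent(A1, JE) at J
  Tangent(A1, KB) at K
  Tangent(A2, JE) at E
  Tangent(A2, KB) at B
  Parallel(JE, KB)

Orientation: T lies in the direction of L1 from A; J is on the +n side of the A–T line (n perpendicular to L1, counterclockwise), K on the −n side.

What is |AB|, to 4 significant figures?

36.05

The slot axis is L1's direction at 23.2°, so u = (cos 23.2°, sin 23.2°) = (0.9191, 0.3939) and n = (−sin 23.2°, cos 23.2°) = (-0.3939, 0.9191). A is at the origin and T lies 35.4 along u from A, so T = 35.4·u = (32.54, 13.95). Tangency of A1 to both parallel lines with radius 6.8 puts J and K at A ± 6.8·n: J = (-2.679, 6.250), K = (2.679, -6.250). Equal radii place E and B the same way about T: E = T + 6.8·n = (29.86, 20.20), B = T − 6.8·n = (35.22, 7.695). Then |AB| = |B − A| = 36.05.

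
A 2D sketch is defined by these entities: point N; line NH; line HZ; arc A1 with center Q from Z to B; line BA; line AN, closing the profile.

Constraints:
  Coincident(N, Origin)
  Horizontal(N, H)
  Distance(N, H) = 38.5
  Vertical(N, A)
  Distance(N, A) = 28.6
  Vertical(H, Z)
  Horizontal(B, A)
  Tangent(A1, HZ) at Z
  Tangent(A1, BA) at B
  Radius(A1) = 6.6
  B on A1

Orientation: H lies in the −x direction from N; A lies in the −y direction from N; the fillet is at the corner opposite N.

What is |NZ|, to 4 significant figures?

44.34

The virtual corner opposite N is at (-38.50, -28.60). A1 meets HZ tangentially, so QZ is at right angles to HZ and tangency of A1 to BA means the radius QB is perpendicular to BA, with radius 6.6, so the center Q sits 6.6 in from both sides at Q = (-31.90, -22.00). That places the tangent points at Z = (-38.50, -22.00) on HZ and B = (-31.90, -28.60) on BA. Then |NZ| = |Z − N| = 44.34.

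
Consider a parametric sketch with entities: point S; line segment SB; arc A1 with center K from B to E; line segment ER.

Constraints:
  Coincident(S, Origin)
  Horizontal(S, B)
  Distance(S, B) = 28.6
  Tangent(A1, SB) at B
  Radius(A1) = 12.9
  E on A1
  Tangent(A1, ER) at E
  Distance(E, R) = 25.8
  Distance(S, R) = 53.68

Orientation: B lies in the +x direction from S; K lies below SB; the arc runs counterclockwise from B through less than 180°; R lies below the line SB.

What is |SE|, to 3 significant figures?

27.9

S is at the origin; SB is horizontal with |SB| = 28.6 and B on the +x side, so B = (28.6, 0.00). Since A1 is tangent to SB there, KB ⟂ SB, so K = B + (0, -12.9) = (28.6, -12.9). Since KE ⟂ ER (tangency), |KR| = √(12.9² + 25.8²) = 28.8 regardless of where E sits on A1. So R lies on both circle(S, 53.68) and circle(K, 28.8); the below-SB intersection is R = (34.5, -41.1). E is the foot of the tangent from R: E = (18.5, -20.9).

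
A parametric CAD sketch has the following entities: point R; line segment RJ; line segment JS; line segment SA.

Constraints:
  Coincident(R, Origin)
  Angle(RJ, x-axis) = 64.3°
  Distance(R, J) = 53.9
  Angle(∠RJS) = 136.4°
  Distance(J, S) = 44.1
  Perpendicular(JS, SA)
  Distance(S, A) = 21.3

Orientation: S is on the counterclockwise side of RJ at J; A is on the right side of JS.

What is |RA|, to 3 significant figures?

102

R is at the origin; RJ runs at 64.3° with length 53.9, so J = 53.9·(cos 64.3°, sin 64.3°) = (23.4, 48.6). ∠RJS = 136.4°, so JS runs at 64.3° + (180° − 136.4°) = 108° from the x-axis; with |JS| = 44.1, S = J + 44.1·(cos 108°, sin 108°) = (9.82, 90.5). JS is perpendicular to SA; with |SA| = 21.3 on the right of JS, A = S + 21.3·(0.952, 0.307) = (30.1, 97.1). Then |RA| = |A − R| = 102.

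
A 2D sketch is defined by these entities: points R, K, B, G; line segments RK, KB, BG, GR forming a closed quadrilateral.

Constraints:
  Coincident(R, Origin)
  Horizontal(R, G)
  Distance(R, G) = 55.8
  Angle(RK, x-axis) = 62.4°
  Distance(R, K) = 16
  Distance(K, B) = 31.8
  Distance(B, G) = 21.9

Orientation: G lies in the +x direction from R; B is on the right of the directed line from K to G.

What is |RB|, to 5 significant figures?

34.258

R is at the origin; RG is horizontal with |RG| = 55.8 and G in +x, so G = (55.8, 0). RK runs at 62.4° with |RK| = 16.0, so K = (7.4127, 14.179). B is determined by |KB| = 31.8 and |BG| = 21.9 together: it lies at the intersection of circle(K, 31.8) and circle(G, 21.9). With |KG| = 50.422, the foot of the radical line on KG is 30.483 from K and the perpendicular offset is √(31.8² − 30.483²) = 9.0575. Taking the right-of-KG solution: B = (34.118, -3.0849).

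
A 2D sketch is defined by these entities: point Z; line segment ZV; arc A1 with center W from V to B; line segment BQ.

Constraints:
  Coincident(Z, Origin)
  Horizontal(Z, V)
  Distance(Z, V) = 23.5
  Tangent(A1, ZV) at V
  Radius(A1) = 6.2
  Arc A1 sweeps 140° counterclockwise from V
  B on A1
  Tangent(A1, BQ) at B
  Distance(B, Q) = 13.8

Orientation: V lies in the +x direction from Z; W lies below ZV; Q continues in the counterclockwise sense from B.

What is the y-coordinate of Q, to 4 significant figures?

-19.82

Z is at the origin; Z and V share the same y with |ZV| = 23.5 and V on the +x side, so V = (23.50, 0.000). The tangent condition forces WV to be normal to ZV, so W = V + (0, -6.2) = (23.50, -6.200). On A1, V sits at bearing 90° from W; a 140° counterclockwise sweep puts B at bearing 230°, so B = W + 6.2·(cos 230°, sin 230°) = (19.51, -10.95). A1 meets BQ tangentially, so WB is at right angles to BQ, so BQ runs along (−sin 230°, cos 230°); with |BQ| = 13.8, Q = (30.09, -19.82). So Q.y = -19.82.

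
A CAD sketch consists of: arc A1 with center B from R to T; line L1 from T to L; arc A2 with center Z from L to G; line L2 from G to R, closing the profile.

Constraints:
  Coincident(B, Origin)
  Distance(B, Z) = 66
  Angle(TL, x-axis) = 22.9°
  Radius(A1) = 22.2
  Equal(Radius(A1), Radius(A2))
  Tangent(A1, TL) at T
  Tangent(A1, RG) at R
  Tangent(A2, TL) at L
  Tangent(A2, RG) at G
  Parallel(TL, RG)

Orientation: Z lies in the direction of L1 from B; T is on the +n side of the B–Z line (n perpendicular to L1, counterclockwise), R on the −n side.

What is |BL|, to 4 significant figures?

69.63

The slot axis is L1's direction at 22.9°, so u = (cos 22.9°, sin 22.9°) = (0.9212, 0.3891) and n = (−sin 22.9°, cos 22.9°) = (-0.3891, 0.9212). B is at the origin and Z lies 66.0 along u from B, so Z = 66.0·u = (60.80, 25.68). Tangency of A1 to both parallel lines with radius 22.2 puts T and R at B ± 22.2·n: T = (-8.639, 20.45), R = (8.639, -20.45). Equal radii place L and G the same way about Z: L = Z + 22.2·n = (52.16, 46.13), G = Z − 22.2·n = (69.44, 5.232). Then |BL| = |L − B| = 69.63.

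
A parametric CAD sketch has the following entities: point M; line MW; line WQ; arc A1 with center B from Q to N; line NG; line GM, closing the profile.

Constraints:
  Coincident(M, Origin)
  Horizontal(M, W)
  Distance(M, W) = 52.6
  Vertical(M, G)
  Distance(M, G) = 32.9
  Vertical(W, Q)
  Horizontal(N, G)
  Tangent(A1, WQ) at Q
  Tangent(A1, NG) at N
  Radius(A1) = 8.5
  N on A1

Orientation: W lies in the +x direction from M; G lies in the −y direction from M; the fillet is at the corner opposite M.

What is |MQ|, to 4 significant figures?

57.98

The virtual corner opposite M is at (52.60, -32.90). A1 meets WQ tangentially, so BQ is at right angles to WQ and A1 meets NG tangentially, so BN is at right angles to NG, with radius 8.5, so the center B sits 8.5 in from both sides at B = (44.10, -24.40). That places the tangent points at Q = (52.60, -24.40) on WQ and N = (44.10, -32.90) on NG. Then |MQ| = |Q − M| = 57.98.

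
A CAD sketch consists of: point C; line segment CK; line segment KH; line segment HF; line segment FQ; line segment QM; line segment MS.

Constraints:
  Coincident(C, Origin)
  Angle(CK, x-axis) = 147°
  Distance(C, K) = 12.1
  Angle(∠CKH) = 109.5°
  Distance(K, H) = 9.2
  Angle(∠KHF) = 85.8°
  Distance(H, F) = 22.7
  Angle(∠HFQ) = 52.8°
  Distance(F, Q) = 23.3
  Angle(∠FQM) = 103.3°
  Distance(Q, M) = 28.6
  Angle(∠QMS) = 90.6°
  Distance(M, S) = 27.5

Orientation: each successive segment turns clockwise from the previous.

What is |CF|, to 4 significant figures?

16.13

C is at the origin; CK runs at 147.0° with length 12.1, so K = (-10.15, 6.590). ∠CKH = 109.5° gives KH at 76.50° from the x-axis; with |KH| = 9.2, H = (-8.000, 15.54). ∠KHF = 85.8° gives HF at -17.70° from the x-axis; with |HF| = 22.7, F = (13.63, 8.634). Then |CF| = |F − C| = 16.13.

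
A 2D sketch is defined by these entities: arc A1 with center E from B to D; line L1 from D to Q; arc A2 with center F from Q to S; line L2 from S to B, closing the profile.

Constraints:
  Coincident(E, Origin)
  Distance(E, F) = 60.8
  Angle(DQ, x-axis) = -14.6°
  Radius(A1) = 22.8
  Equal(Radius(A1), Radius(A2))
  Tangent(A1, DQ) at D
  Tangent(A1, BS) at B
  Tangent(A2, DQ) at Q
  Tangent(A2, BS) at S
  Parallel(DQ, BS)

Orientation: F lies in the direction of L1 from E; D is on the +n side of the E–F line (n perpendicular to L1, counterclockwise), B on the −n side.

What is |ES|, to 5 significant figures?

64.934

The slot axis is L1's direction at -14.6°, so u = (cos -14.6°, sin -14.6°) = (0.96771, -0.25207) and n = (−sin -14.6°, cos -14.6°) = (0.25207, 0.96771). E is at the origin and F lies 60.8 along u from E, so F = 60.8·u = (58.837, -15.326). Tangency of A1 to both parallel lines with radius 22.8 puts D and B at E ± 22.8·n: D = (5.7472, 22.064), B = (-5.7472, -22.064). Equal radii place Q and S the same way about F: Q = F + 22.8·n = (64.584, 6.7380), S = F − 22.8·n = (53.090, -37.390). Then |ES| = |S − E| = 64.934.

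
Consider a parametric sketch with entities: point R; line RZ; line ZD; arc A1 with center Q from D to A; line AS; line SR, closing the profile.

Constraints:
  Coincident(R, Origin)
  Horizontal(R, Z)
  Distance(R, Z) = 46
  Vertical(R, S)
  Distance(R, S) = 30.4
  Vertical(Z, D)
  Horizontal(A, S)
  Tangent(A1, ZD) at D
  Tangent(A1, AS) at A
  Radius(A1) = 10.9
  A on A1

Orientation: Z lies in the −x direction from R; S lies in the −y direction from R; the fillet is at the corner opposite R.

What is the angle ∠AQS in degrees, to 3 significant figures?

72.7°

R is at the origin; RZ is horizontal with |RZ| = 46.0 and Z on the −x side, so Z = (-46.0, 0.00). R and S share the same x with |RS| = 30.4 and S on the −y side, so S = (0.00, -30.4). The virtual corner opposite R is at (-46.0, -30.4). A1 meets ZD tangentially, so QD is at right angles to ZD and the tangent condition forces QA to be normal to AS, with radius 10.9, so the center Q sits 10.9 in from both sides at Q = (-35.1, -19.5). That places the tangent points at D = (-46.0, -19.5) on ZD and A = (-35.1, -30.4) on AS. Then cos ∠AQS = QA·QS / (|QA||QS|), giving 72.7°.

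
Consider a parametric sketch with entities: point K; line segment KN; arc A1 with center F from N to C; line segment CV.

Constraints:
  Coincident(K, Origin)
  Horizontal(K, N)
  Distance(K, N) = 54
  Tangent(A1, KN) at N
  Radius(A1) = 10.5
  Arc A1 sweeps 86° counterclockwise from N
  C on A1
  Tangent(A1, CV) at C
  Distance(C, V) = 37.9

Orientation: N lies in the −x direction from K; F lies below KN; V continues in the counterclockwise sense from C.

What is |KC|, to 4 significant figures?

65.21

The tangent condition forces FN to be normal to KN, so F = N + (0, -10.5) = (-54.00, -10.50). On A1, N sits at bearing 90° from F; an 86° counterclockwise sweep puts C at bearing 176°, so C = F + 10.5·(cos 176°, sin 176°) = (-64.47, -9.768). Then |KC| = |C − K| = 65.21.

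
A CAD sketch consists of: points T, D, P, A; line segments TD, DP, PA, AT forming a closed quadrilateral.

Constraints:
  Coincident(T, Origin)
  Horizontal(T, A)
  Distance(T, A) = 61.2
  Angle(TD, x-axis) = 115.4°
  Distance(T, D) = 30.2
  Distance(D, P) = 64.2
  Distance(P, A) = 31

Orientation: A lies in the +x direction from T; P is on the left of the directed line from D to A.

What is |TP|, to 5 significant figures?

59.026

Checks: |DP| = 64.20 ✓; |PA| = 31.00 ✓.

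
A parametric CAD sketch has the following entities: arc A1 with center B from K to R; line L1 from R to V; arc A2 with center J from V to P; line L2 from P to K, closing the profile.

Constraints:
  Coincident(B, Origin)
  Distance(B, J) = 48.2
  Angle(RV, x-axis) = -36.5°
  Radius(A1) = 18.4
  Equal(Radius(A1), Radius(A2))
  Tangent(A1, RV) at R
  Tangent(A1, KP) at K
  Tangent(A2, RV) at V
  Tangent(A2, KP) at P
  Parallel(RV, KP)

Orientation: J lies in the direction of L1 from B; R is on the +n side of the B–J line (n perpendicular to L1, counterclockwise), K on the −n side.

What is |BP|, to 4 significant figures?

51.59

The slot axis is L1's direction at -36.5°, so u = (cos -36.5°, sin -36.5°) = (0.8039, -0.5948) and n = (−sin -36.5°, cos -36.5°) = (0.5948, 0.8039). B is at the origin and J lies 48.2 along u from B, so J = 48.2·u = (38.75, -28.67). Tangency of A1 to both parallel lines with radius 18.4 puts R and K at B ± 18.4·n: R = (10.94, 14.79), K = (-10.94, -14.79). Equal radii place V and P the same way about J: V = J + 18.4·n = (49.69, -13.88), P = J − 18.4·n = (27.80, -43.46). Then |BP| = |P − B| = 51.59.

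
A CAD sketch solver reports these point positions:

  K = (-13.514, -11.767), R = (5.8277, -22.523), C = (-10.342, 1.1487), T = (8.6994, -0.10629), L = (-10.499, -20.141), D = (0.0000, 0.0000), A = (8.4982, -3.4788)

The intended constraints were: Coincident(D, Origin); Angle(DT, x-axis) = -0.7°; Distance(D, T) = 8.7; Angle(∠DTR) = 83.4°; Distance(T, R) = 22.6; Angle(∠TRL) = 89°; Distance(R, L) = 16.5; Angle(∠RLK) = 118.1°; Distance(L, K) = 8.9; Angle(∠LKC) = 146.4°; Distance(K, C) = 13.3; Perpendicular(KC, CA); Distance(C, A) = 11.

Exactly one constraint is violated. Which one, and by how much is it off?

Distance(C, A) = 11 — off by 8.40.

D = (0.00, 0.00) ✓; DT at -0.7000° ✓; |DT| = 8.700 ✓; ∠DTR = 83.40° ✓; |TR| = 22.60 ✓; ∠TRL = 89.00° ✓; |RL| = 16.50 ✓; ∠RLK = 118.1° ✓; |LK| = 8.900 ✓; ∠LKC = 146.4° ✓; |KC| = 13.30 ✓; ∠(KC, CA) = 90.00° ✓; |CA| = 19.40 ✗.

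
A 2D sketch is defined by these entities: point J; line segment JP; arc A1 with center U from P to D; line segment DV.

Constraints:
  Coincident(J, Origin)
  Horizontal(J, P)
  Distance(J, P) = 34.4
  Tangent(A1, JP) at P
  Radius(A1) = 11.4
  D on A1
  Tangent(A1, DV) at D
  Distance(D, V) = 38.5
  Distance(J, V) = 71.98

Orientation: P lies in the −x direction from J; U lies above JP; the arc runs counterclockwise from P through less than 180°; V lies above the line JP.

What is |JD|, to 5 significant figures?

33.533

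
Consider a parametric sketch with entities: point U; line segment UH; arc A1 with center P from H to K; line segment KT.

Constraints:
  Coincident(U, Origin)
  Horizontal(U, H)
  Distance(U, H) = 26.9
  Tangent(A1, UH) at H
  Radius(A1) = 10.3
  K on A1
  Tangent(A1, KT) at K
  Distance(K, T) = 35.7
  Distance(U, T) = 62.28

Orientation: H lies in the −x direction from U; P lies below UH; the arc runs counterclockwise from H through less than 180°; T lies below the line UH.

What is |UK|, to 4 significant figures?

37.70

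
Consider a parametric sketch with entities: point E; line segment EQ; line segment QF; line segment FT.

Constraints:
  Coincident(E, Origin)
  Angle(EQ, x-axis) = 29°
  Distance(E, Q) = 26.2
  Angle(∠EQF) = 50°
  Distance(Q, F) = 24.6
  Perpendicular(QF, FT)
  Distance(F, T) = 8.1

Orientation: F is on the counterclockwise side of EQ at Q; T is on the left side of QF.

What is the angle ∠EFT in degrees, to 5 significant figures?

21.136°

E is at the origin; EQ runs at 29.0° with length 26.2, so Q = 26.2·(cos 29.0°, sin 29.0°) = (22.915, 12.702). ∠EQF = 50.0°, so QF runs at 29.0° + (180° − 50.0°) = 159.00° from the x-axis; with |QF| = 24.6, F = Q + 24.6·(cos 159.00°, sin 159.00°) = (-0.051042, 21.518). The perpendicularity gives FT at right angles to QF; with |FT| = 8.1 on the left of QF, T = F + 8.1·(-0.35837, -0.93358) = (-2.9538, 13.956). Then cos ∠EFT = FE·FT / (|FE||FT|), giving 21.136°.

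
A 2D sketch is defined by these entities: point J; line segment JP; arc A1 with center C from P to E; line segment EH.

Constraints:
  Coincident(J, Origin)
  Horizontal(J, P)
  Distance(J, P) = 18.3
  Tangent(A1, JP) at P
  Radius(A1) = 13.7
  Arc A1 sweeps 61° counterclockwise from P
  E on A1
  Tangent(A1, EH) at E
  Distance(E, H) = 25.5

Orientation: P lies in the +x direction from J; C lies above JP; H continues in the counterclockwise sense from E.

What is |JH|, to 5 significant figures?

51.775

J is at the origin; JP is horizontal with |JP| = 18.3 and P on the +x side, so P = (18.300, 0.0000). A1 meets JP tangentially, so CP is at right angles to JP, so C = P + (0, 13.7) = (18.300, 13.700). On A1, P sits at bearing -90° from C; a 61° counterclockwise sweep puts E at bearing -29°, so E = C + 13.7·(cos -29°, sin -29°) = (30.282, 7.0581). The tangent condition forces CE to be normal to EH, so EH runs along (−sin -29°, cos -29°); with |EH| = 25.5, H = (42.645, 29.361). Then |JH| = |H − J| = 51.775.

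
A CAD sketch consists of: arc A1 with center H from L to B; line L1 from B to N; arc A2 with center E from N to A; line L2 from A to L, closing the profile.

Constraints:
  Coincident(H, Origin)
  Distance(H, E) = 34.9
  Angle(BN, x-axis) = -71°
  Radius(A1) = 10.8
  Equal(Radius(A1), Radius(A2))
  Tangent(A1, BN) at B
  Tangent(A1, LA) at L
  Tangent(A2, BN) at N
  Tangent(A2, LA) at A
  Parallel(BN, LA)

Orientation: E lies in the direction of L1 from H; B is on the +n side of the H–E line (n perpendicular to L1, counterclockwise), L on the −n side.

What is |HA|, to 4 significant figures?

36.53

Tangency of A1 to both parallel lines with radius 10.8 puts B and L at H ± 10.8·n: B = (10.21, 3.516), L = (-10.21, -3.516). Equal radii place N and A the same way about E: N = E + 10.8·n = (21.57, -29.48), A = E − 10.8·n = (1.151, -36.51). Then |HA| = |A − H| = 36.53.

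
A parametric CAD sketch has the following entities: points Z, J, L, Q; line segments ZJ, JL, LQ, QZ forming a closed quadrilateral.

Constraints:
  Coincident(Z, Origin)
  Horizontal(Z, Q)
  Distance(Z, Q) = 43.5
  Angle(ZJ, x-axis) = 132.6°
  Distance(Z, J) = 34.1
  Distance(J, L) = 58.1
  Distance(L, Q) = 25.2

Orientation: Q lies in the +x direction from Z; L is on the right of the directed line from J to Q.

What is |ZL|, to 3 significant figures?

24.7

Checks: |JL| = 58.10 ✓; |LQ| = 25.20 ✓.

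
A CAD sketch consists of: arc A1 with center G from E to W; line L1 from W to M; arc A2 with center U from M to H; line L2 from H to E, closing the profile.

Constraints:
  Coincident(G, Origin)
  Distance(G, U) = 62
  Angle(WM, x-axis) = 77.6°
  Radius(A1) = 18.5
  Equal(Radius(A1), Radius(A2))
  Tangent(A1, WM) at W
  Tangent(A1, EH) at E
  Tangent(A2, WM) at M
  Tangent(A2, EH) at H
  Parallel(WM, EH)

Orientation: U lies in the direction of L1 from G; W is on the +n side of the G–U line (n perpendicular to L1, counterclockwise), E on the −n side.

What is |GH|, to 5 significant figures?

64.701

Tangency of A1 to both parallel lines with radius 18.5 puts W and E at G ± 18.5·n: W = (-18.068, 3.9726), E = (18.068, -3.9726). Equal radii place M and H the same way about U: M = U + 18.5·n = (-4.7548, 64.526), H = U − 18.5·n = (31.382, 56.581). Then |GH| = |H − G| = 64.701.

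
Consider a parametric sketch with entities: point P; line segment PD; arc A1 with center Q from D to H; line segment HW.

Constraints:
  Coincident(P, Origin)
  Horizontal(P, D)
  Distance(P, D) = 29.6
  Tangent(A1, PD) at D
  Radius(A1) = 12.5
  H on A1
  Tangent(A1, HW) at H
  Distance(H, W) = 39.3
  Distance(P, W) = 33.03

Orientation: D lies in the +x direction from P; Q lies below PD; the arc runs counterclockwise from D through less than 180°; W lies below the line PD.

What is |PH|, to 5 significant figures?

20.904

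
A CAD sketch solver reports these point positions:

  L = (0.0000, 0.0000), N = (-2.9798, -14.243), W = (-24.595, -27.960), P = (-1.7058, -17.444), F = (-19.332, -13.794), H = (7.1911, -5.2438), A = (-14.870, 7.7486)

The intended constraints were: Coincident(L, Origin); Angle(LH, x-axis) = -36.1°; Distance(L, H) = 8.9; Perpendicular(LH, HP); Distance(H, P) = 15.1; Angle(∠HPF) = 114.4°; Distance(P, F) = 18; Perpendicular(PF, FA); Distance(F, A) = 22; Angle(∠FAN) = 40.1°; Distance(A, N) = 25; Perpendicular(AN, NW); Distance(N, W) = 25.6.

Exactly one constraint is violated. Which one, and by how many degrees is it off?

Perpendicular(AN, NW) — off by 4.00°.

L = (0.00, 0.00) ✓; LH at -36.10° ✓; |LH| = 8.900 ✓; ∠(LH, HP) = 90.00° ✓; |HP| = 15.10 ✓; ∠HPF = 114.4° ✓; |PF| = 18.00 ✓; ∠(PF, FA) = 90.00° ✓; |FA| = 22.00 ✓; ∠FAN = 40.10° ✓; |AN| = 25.00 ✓; ∠(AN, NW) = 86.00° ✗; |NW| = 25.60 ✓.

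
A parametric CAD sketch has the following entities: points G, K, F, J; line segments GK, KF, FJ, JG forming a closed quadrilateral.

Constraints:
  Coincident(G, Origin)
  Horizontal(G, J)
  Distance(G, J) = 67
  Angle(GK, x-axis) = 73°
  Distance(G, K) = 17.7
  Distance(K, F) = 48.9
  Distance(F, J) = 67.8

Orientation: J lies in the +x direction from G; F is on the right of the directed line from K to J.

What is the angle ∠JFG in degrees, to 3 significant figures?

74.6°

G is at the origin; GJ is horizontal with |GJ| = 67.0 and J in +x, so J = (67.0, 0). GK runs at 73.0° with |GK| = 17.7, so K = (5.17, 16.9). F is determined by |KF| = 48.9 and |FJ| = 67.8 together: it lies at the intersection of circle(K, 48.9) and circle(J, 67.8). With |KJ| = 64.1, the foot of the radical line on KJ is 14.8 from K and the perpendicular offset is √(48.9² − 14.8²) = 46.6. Taking the right-of-KJ solution: F = (7.19, -31.9).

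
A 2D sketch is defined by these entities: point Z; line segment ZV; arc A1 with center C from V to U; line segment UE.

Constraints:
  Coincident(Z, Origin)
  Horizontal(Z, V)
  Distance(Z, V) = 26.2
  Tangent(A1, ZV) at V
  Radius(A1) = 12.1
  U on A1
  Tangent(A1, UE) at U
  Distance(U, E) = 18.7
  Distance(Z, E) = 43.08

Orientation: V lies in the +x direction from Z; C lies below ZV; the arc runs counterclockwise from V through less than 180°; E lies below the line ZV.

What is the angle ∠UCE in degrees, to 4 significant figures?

57.09°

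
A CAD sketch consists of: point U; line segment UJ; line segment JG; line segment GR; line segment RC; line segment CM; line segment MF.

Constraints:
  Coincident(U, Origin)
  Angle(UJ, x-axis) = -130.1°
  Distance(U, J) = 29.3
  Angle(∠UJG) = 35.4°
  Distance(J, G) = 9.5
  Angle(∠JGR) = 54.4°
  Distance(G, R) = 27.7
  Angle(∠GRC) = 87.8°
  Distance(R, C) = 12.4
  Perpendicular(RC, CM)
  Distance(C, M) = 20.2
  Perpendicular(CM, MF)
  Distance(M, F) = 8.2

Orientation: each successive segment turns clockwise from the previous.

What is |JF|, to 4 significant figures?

4.673

RC is perpendicular to CM, so CM runs at 137.5°; with |CM| = 20.2, M = (-20.24, -26.36). CM ⟂ MF, so MF runs at 47.50°; with |MF| = 8.2, F = (-14.70, -20.31). Then |JF| = |F − J| = 4.673.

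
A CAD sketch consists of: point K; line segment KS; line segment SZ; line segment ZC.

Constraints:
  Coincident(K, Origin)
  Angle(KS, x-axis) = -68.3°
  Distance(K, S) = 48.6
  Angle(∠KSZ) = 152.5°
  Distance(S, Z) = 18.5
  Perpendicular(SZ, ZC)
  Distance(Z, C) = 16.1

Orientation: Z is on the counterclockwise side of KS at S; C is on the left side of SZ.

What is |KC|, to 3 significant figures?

61.9

K is at the origin; KS runs at -68.3° with length 48.6, so S = 48.6·(cos -68.3°, sin -68.3°) = (18.0, -45.2). ∠KSZ = 152.5°, so SZ runs at -68.3° + (180° − 152.5°) = -40.8° from the x-axis; with |SZ| = 18.5, Z = S + 18.5·(cos -40.8°, sin -40.8°) = (32.0, -57.2). SZ ⟂ ZC; with |ZC| = 16.1 on the left of SZ, C = Z + 16.1·(0.653, 0.757) = (42.5, -45.1). Then |KC| = |C − K| = 61.9.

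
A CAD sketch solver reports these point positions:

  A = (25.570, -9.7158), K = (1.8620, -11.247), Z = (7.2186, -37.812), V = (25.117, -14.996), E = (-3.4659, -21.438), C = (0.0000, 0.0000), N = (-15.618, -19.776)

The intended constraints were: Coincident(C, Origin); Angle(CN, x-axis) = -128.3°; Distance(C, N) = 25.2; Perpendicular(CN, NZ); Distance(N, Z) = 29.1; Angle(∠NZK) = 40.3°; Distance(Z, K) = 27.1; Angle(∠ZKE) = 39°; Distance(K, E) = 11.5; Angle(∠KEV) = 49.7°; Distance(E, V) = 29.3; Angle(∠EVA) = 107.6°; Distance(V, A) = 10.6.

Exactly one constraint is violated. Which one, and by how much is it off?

Distance(V, A) = 10.6 — off by 5.30.

C = (0.00, 0.00) ✓; CN at -128.3° ✓; |CN| = 25.20 ✓; ∠(CN, NZ) = 90.00° ✓; |NZ| = 29.10 ✓; ∠NZK = 40.30° ✓; |ZK| = 27.10 ✓; ∠ZKE = 39.00° ✓; |KE| = 11.50 ✓; ∠KEV = 49.70° ✓; |EV| = 29.30 ✓; ∠EVA = 107.6° ✓; |VA| = 5.300 ✗.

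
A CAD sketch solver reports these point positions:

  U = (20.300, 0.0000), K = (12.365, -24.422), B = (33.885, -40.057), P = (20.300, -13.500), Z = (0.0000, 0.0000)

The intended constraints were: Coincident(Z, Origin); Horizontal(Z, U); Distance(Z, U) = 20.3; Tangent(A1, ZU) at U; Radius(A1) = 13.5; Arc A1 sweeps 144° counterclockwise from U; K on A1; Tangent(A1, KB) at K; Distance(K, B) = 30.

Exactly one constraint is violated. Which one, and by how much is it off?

Distance(K, B) = 30 — off by 3.40.

Z = (0.00, 0.00) ✓; Z.y = 0.00, U.y = 0.00 ✓; |ZU| = 20.30 ✓; ∠(PU, UZ) = 90.00° ✓; |PU| = 13.50 ✓; bearing(P→K) − bearing(P→U) = 144.0° ✓; |PK| = 13.50 ✓; ∠(PK, KB) = 90.00° ✓; |KB| = 26.60 ✗.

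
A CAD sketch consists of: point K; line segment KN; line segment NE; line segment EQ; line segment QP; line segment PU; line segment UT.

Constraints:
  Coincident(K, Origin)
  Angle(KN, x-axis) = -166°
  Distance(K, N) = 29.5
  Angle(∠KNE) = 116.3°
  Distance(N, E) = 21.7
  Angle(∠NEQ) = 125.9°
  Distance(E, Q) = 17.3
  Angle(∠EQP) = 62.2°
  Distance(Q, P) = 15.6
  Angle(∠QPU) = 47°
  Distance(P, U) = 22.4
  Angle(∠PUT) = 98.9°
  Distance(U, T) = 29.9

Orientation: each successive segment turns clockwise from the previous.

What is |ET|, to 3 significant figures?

36.1

K is at the origin; KN runs at -166.0° with length 29.5, so N = (-28.6, -7.14). ∠KNE = 116.3° gives NE at 130° from the x-axis; with |NE| = 21.7, E = (-42.7, 9.41). ∠NEQ = 125.9° gives EQ at 76.2° from the x-axis; with |EQ| = 17.3, Q = (-38.5, 26.2). ∠EQP = 62.2° gives QP at -41.6° from the x-axis; with |QP| = 15.6, P = (-26.9, 15.9). ∠QPU = 47.0° gives PU at -175° from the x-axis; with |PU| = 22.4, U = (-49.2, 13.7). ∠PUT = 98.9° gives UT at 104° from the x-axis; with |UT| = 29.9, T = (-56.6, 42.7). Then |ET| = |T − E| = 36.1.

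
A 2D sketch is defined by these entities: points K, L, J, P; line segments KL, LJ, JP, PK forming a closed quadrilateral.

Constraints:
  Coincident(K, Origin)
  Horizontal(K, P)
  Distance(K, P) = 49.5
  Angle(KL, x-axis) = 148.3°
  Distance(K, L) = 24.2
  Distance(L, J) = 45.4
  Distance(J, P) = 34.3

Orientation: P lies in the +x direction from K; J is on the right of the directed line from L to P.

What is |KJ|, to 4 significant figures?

21.22

Checks: |LJ| = 45.40 ✓; |JP| = 34.30 ✓.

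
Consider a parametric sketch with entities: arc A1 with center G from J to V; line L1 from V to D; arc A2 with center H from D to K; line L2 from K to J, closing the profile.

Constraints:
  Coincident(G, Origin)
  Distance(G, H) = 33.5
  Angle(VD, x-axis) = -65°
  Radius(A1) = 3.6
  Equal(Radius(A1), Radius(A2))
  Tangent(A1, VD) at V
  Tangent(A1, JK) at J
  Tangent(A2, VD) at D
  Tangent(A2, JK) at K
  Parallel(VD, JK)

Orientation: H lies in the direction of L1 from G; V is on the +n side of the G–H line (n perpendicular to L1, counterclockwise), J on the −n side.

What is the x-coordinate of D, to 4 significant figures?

17.42

The slot axis is L1's direction at -65.0°, so u = (cos -65.0°, sin -65.0°) = (0.4226, -0.9063) and n = (−sin -65.0°, cos -65.0°) = (0.9063, 0.4226). G is at the origin and H lies 33.5 along u from G, so H = 33.5·u = (14.16, -30.36). Tangency of A1 to both parallel lines with radius 3.6 puts V and J at G ± 3.6·n: V = (3.263, 1.521), J = (-3.263, -1.521). Equal radii place D and K the same way about H: D = H + 3.6·n = (17.42, -28.84), K = H − 3.6·n = (10.90, -31.88). So D.x = 17.42.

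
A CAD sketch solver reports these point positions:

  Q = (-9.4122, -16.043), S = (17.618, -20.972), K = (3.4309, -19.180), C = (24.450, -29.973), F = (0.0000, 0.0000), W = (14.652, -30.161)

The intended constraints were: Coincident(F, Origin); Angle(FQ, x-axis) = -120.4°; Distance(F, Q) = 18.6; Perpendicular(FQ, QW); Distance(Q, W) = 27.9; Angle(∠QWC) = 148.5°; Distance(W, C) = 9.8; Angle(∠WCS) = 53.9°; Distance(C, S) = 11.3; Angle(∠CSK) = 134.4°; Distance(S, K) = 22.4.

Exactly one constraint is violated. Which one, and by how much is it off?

Distance(S, K) = 22.4 — off by 8.10.

F = (0.00, 0.00) ✓; FQ at -120.4° ✓; |FQ| = 18.60 ✓; ∠(FQ, QW) = 90.00° ✓; |QW| = 27.90 ✓; ∠QWC = 148.5° ✓; |WC| = 9.800 ✓; ∠WCS = 53.90° ✓; |CS| = 11.30 ✓; ∠CSK = 134.4° ✓; |SK| = 14.30 ✗.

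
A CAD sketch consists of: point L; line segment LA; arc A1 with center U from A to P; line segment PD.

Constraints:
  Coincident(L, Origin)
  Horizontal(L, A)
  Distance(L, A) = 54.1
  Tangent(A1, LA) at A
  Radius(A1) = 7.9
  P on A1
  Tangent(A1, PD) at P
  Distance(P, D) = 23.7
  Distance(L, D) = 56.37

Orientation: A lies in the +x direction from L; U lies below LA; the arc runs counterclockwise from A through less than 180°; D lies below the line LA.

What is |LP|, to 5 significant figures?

46.894

L is at the origin; LA is horizontal with |LA| = 54.1 and A on the +x side, so A = (54.100, 0.0000). A1 meets LA tangentially, so UA is at right angles to LA, so U = A + (0, -7.9) = (54.100, -7.9000). Since UP ⟂ PD (tangency), |UD| = √(7.9² + 23.7²) = 24.982 regardless of where P sits on A1. So D lies on both circle(L, 56.37) and circle(U, 24.982); the below-LA intersection is D = (46.593, -31.728). P is the foot of the tangent from D: P = (46.201, -8.0308).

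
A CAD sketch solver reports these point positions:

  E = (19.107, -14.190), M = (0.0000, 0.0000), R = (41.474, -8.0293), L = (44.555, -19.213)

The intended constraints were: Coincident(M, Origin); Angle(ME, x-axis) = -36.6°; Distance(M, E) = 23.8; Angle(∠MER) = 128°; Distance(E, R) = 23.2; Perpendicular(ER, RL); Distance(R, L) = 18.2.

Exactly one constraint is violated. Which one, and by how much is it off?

Distance(R, L) = 18.2 — off by 6.60.

M = (0.00, 0.00) ✓; ME at -36.60° ✓; |ME| = 23.80 ✓; ∠MER = 128.0° ✓; |ER| = 23.20 ✓; ∠(ER, RL) = 90.00° ✓; |RL| = 11.60 ✗.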